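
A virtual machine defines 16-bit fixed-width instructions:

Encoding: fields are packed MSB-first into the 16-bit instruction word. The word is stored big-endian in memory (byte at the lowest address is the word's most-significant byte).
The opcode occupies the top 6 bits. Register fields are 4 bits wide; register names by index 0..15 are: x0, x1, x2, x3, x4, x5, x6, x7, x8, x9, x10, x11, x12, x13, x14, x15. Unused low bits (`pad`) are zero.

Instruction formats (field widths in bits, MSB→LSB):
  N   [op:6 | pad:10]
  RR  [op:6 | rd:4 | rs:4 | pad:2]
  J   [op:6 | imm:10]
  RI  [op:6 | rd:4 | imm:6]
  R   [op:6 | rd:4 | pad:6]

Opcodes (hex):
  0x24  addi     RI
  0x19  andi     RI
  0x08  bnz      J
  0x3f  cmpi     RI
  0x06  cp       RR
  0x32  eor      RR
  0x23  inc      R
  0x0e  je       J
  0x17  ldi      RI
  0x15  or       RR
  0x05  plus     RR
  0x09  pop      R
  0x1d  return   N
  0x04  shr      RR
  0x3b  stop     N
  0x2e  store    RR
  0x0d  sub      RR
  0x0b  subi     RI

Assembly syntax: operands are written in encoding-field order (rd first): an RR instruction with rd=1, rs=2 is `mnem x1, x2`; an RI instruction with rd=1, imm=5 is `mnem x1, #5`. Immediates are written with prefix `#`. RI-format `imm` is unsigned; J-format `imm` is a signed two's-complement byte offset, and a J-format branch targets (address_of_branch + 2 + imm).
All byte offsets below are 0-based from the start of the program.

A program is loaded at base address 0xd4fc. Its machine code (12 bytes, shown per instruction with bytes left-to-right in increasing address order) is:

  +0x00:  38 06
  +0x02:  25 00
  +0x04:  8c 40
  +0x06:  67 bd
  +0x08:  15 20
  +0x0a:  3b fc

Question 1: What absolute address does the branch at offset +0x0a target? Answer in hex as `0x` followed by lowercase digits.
off 0x0a: read 3b fc as big → 0x3bfc
  top 6b → 0xe → je [J]
  imm@[9:0]=0x3fc (s10→-4) ⇒ #-4
  target = base 0xd4fc + off 0x0a + 2 + imm -4 = 0xd504

0xd504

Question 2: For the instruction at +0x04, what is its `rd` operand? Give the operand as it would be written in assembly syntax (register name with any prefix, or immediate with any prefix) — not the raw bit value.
off 0x04: read 8c 40 as big → 0x8c40
  top 6b → 0x23 → inc [R]
  rd: (w>>6)&0xf=0x1 → x1

x1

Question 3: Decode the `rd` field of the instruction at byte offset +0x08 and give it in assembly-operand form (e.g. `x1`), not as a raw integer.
x4

off 0x08: read 15 20 as big → 0x1520
  top 6b → 0x5 → plus [RR]
  rd@[9:6]=0x4 ⇒ x4
  rs@[5:2]=0x8 ⇒ x8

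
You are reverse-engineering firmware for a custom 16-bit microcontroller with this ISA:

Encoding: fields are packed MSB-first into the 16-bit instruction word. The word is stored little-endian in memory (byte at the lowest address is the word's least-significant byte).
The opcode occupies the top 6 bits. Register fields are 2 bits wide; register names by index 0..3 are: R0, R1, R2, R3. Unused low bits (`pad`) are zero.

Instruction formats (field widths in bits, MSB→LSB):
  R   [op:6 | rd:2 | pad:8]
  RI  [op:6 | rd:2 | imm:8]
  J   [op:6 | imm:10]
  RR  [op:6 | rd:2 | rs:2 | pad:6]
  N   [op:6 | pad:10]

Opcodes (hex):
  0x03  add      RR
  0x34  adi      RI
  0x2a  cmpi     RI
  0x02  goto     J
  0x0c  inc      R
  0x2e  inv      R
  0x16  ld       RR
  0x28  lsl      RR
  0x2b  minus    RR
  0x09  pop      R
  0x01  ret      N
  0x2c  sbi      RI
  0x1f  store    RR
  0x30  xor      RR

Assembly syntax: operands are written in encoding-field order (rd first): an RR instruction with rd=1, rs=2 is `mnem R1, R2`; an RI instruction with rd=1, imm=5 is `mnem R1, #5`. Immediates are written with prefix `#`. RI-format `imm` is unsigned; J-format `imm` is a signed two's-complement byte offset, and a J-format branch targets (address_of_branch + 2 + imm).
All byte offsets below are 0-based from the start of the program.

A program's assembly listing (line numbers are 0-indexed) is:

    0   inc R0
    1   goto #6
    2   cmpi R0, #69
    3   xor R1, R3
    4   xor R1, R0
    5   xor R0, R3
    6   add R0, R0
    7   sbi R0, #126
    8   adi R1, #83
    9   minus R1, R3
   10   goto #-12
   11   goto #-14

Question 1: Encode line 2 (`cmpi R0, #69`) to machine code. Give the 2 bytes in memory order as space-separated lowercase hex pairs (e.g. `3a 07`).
45 a8

line 2 (cmpi): pack op=0x2a:6|rd=0:2|imm=69:8 = 0xa845; little→ 45 a8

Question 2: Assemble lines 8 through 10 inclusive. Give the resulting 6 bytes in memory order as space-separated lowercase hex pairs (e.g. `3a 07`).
53 d1 c0 ad f4 0b

L8: adi op=0x34:6|rd=1:2|imm=83:8 ⇒ 0xd153 ⇒ little 53 d1
L9: minus op=0x2b:6|rd=1:2|rs=3:2|pad=0:6 ⇒ 0xadc0 ⇒ little c0 ad
L10: goto op=0x2:6|imm=-12:10 ⇒ 0x0bf4 ⇒ little f4 0b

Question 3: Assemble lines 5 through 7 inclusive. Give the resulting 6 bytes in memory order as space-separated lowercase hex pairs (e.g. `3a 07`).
c0 c0 00 0c 7e b0

L5: xor op=0x30:6|rd=0:2|rs=3:2|pad=0:6 ⇒ 0xc0c0 ⇒ little c0 c0
L6: add op=0x3:6|rd=0:2|rs=0:2|pad=0:6 ⇒ 0x0c00 ⇒ little 00 0c
L7: sbi op=0x2c:6|rd=0:2|imm=126:8 ⇒ 0xb07e ⇒ little 7e b0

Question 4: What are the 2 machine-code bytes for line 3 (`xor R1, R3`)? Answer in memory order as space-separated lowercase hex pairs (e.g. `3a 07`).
3. xor fields op=0x30:6|rd=1:2|rs=3:2|pad=0:6 → word c1c0h → c0 c1

c0 c1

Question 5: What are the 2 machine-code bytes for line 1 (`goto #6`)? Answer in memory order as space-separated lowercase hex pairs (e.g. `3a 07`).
06 08

line 1 (goto): pack op=0x2:6|imm=6:10 = 0x0806; little→ 06 08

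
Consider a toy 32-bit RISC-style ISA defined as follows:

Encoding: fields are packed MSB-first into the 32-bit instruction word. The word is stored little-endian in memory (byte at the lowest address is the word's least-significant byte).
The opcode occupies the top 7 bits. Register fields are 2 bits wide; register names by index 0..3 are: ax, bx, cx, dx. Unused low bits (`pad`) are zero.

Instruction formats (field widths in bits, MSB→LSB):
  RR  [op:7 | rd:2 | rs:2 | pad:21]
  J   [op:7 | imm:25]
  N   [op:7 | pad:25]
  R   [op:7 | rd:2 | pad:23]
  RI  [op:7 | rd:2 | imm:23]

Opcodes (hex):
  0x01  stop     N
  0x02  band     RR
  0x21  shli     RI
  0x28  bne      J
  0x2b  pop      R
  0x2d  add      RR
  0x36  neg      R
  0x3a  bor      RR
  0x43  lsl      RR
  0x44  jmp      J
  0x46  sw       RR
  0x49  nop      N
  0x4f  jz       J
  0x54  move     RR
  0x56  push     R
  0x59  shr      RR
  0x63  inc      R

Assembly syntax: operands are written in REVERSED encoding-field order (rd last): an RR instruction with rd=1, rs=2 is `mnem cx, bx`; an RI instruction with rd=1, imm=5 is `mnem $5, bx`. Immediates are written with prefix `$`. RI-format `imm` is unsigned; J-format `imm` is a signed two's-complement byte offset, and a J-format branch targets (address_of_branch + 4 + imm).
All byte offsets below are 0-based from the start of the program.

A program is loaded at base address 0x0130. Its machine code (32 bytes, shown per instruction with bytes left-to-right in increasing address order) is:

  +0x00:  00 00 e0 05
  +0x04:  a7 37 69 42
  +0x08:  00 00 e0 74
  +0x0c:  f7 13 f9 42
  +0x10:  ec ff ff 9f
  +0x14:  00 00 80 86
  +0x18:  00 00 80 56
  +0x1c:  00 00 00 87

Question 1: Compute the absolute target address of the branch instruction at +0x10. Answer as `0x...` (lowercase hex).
0x0130

@+10  little-endian(ec ff ff 9f) = 0x9fffffec
  top 7b → 0x4f → jz [J]
  imm@[24:0]=0x1ffffec (s25→-20) ⇒ $-20
  target = base 0x0130 + off 0x10 + 4 + imm -20 = 0x0130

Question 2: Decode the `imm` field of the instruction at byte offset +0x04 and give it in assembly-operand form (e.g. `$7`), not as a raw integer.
off 0x04: read a7 37 69 42 as little → 0x426937a7
  opcode bits[31:25]=0x21: shli/RI
  rd: (w>>23)&0x3=0x0 → ax
  imm: (w>>0)&0x7fffff=0x6937a7 → $6895527

$6895527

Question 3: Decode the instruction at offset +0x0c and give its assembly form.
shli $7934967, bx

[0c] f7 13 f9 42 → 0x42f913f7
  op=0x42f913f7>>25=0x21 ⇒ shli (RI)
  [24:23] rd=1 = bx
  [22:0] imm=7934967 = $7934967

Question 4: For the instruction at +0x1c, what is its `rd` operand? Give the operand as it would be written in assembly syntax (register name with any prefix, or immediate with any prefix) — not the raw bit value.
cx

[1c] 00 00 00 87 → 0x87000000
  op=0x87000000>>25=0x43 ⇒ lsl (RR)
  [24:23] rd=2 = cx
  [22:21] rs=0 = ax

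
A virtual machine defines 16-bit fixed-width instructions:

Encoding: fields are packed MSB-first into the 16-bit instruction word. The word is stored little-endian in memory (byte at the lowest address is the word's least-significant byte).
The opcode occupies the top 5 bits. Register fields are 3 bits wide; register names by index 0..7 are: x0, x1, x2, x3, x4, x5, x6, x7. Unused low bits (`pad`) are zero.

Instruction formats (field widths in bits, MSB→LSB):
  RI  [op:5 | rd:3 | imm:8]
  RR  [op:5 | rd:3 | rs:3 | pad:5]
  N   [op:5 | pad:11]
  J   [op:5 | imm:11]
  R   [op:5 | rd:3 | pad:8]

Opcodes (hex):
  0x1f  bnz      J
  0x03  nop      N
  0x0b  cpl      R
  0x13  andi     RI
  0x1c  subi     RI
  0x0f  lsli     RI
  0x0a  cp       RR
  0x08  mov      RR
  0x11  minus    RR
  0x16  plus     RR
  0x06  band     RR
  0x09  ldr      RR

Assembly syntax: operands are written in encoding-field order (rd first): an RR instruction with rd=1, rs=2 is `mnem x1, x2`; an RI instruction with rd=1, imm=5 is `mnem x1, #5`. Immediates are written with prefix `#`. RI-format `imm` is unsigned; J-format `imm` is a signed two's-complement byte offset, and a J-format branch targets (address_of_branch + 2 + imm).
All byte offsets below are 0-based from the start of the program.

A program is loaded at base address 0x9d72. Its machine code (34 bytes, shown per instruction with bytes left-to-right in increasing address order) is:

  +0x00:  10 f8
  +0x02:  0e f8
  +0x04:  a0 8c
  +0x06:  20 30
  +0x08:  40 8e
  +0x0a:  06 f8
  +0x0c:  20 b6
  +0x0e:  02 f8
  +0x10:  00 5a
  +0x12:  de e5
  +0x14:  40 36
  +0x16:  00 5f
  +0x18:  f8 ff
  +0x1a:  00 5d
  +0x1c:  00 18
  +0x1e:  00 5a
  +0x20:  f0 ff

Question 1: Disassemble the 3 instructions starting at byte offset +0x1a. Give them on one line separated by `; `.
cpl x5; nop; cpl x2

+0x1a: 00 5d ⇒ word 0x5d00 (little)
  opcode bits[15:11]=0xb: cpl/R
  rd@[10:8]=0x5 ⇒ x5
+0x1c: 00 18 ⇒ word 0x1800 (little)
  opcode bits[15:11]=0x3: nop/N
+0x1e: 00 5a ⇒ word 0x5a00 (little)
  opcode bits[15:11]=0xb: cpl/R
  rd@[10:8]=0x2 ⇒ x2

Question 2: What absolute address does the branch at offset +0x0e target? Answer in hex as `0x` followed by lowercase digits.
0x9d84

[0e] 02 f8 → 0xf802
  opcode bits[15:11]=0x1f: bnz/J
  imm: (w>>0)&0x7ff=0x2 → #2
  target = base 0x9d72 + off 0x0e + 2 + imm 2 = 0x9d84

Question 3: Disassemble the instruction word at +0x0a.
[0a] 06 f8 → 0xf806
  opcode bits[15:11]=0x1f: bnz/J
  imm: (w>>0)&0x7ff=0x6 → #6

bnz #6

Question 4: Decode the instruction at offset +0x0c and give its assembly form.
plus x6, x1

off 0x0c: read 20 b6 as little → 0xb620
  opcode bits[15:11]=0x16: plus/RR
  rd: (w>>8)&0x7=0x6 → x6
  rs: (w>>5)&0x7=0x1 → x1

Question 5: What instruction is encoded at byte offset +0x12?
subi x5, #222

off 0x12: read de e5 as little → 0xe5de
  opcode bits[15:11]=0x1c: subi/RI
  rd: (w>>8)&0x7=0x5 → x5
  imm: (w>>0)&0xff=0xde → #222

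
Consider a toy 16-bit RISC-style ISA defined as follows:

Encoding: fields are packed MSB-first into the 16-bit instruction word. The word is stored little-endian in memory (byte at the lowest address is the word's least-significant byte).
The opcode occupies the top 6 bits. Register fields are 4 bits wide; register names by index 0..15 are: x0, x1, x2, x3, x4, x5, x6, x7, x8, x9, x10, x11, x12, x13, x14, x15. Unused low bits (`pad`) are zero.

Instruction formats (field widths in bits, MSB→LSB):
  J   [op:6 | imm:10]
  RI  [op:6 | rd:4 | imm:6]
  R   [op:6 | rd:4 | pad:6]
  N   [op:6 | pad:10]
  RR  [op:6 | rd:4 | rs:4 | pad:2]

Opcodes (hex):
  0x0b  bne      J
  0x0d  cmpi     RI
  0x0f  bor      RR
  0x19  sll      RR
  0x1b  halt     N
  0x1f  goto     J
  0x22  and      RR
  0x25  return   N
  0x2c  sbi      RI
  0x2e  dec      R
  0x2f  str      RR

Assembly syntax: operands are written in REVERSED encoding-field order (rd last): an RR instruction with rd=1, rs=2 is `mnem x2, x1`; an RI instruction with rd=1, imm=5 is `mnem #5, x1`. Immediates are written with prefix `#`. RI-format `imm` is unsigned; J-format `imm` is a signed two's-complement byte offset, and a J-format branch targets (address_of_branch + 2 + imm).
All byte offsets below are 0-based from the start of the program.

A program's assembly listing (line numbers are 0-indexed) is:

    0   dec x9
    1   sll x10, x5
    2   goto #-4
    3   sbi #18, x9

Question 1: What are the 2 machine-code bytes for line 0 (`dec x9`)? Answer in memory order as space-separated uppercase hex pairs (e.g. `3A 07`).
L0: dec op=0x2e:6|rd=9:4|pad=0:6 ⇒ 0xba40 ⇒ little 40 ba

40 BA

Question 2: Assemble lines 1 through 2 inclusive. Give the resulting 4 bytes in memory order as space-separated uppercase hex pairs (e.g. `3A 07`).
68 65 FC 7F

L1: sll op=0x19:6|rd=5:4|rs=10:4|pad=0:2 ⇒ 0x6568 ⇒ little 68 65
L2: goto op=0x1f:6|imm=-4:10 ⇒ 0x7ffc ⇒ little fc 7f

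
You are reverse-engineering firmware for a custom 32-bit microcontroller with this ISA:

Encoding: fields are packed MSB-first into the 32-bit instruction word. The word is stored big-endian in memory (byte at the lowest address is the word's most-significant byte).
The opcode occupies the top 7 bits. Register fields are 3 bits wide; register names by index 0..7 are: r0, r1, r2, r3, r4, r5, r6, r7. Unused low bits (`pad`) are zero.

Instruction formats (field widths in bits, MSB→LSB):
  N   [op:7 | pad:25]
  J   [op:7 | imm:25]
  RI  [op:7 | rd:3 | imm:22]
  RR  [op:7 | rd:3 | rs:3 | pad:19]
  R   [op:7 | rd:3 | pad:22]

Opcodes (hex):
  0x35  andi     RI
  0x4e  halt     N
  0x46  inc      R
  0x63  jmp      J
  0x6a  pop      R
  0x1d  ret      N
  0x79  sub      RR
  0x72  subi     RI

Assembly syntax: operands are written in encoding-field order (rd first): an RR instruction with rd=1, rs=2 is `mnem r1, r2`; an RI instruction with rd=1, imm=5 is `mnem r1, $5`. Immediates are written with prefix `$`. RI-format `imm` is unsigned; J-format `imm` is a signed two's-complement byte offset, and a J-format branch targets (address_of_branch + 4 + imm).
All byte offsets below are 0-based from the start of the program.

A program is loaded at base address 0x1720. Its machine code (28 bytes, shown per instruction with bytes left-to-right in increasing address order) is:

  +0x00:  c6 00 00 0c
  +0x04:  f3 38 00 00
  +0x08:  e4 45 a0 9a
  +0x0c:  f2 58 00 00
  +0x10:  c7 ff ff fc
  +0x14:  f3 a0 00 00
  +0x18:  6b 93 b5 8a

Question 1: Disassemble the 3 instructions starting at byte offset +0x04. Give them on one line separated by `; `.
sub r4, r7; subi r1, $368794; sub r1, r3

off 0x04: read f3 38 00 00 as big → 0xf3380000
  op=0xf3380000>>25=0x79 ⇒ sub (RR)
  rd: (w>>22)&0x7=0x4 → r4
  rs: (w>>19)&0x7=0x7 → r7
off 0x08: read e4 45 a0 9a as big → 0xe445a09a
  op=0xe445a09a>>25=0x72 ⇒ subi (RI)
  rd: (w>>22)&0x7=0x1 → r1
  imm: (w>>0)&0x3fffff=0x5a09a → $368794
off 0x0c: read f2 58 00 00 as big → 0xf2580000
  op=0xf2580000>>25=0x79 ⇒ sub (RR)
  rd: (w>>22)&0x7=0x1 → r1
  rs: (w>>19)&0x7=0x3 → r3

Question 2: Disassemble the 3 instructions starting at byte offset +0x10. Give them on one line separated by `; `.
off 0x10: read c7 ff ff fc as big → 0xc7fffffc
  op=0xc7fffffc>>25=0x63 ⇒ jmp (J)
  imm: (w>>0)&0x1ffffff=0x1fffffc (s25→-4) → $-4
off 0x14: read f3 a0 00 00 as big → 0xf3a00000
  op=0xf3a00000>>25=0x79 ⇒ sub (RR)
  rd: (w>>22)&0x7=0x6 → r6
  rs: (w>>19)&0x7=0x4 → r4
off 0x18: read 6b 93 b5 8a as big → 0x6b93b58a
  op=0x6b93b58a>>25=0x35 ⇒ andi (RI)
  rd: (w>>22)&0x7=0x6 → r6
  imm: (w>>0)&0x3fffff=0x13b58a → $1291658

jmp $-4; sub r6, r4; andi r6, $1291658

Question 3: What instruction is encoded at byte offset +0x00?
[00] c6 00 00 0c → 0xc600000c
  opcode bits[31:25]=0x63: jmp/J
  [24:0] imm=12 = $12

jmp $12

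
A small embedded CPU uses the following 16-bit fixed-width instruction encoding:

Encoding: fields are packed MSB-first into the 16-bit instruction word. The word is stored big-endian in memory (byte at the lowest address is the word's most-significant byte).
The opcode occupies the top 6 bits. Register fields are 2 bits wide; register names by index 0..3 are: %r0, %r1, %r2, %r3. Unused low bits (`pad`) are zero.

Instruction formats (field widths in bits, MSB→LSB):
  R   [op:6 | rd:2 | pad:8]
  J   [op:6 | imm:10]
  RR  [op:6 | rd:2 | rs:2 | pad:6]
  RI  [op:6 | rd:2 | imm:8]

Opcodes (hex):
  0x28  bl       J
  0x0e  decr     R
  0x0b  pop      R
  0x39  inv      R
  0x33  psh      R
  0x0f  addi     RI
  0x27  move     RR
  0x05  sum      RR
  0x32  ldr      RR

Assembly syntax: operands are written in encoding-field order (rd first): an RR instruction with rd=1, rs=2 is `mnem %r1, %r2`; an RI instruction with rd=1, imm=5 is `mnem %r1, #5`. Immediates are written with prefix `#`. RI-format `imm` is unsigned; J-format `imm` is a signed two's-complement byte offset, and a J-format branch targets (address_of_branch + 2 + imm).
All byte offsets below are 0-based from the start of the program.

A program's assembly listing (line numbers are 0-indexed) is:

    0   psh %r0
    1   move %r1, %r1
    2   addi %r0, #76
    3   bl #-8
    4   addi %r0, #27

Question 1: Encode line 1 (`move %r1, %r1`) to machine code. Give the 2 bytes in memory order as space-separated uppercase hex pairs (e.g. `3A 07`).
1. move fields op=0x27:6|rd=1:2|rs=1:2|pad=0:6 → word 9d40h → 9d 40

9D 40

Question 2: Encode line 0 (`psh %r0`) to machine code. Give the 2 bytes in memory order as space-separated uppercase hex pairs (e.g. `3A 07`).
CC 00

L0: psh op=0x33:6|rd=0:2|pad=0:8 ⇒ 0xcc00 ⇒ big cc 00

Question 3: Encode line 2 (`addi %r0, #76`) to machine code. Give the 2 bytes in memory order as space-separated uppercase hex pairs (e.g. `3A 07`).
3C 4C

line 2 (addi): pack op=0xf:6|rd=0:2|imm=76:8 = 0x3c4c; big→ 3c 4c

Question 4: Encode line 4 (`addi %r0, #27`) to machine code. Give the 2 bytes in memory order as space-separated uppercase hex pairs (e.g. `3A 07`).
line 4 (addi): pack op=0xf:6|rd=0:2|imm=27:8 = 0x3c1b; big→ 3c 1b

3C 1B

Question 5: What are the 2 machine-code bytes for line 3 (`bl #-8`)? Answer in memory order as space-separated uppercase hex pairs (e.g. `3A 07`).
A3 F8

3. bl fields op=0x28:6|imm=-8:10 → word a3f8h → a3 f8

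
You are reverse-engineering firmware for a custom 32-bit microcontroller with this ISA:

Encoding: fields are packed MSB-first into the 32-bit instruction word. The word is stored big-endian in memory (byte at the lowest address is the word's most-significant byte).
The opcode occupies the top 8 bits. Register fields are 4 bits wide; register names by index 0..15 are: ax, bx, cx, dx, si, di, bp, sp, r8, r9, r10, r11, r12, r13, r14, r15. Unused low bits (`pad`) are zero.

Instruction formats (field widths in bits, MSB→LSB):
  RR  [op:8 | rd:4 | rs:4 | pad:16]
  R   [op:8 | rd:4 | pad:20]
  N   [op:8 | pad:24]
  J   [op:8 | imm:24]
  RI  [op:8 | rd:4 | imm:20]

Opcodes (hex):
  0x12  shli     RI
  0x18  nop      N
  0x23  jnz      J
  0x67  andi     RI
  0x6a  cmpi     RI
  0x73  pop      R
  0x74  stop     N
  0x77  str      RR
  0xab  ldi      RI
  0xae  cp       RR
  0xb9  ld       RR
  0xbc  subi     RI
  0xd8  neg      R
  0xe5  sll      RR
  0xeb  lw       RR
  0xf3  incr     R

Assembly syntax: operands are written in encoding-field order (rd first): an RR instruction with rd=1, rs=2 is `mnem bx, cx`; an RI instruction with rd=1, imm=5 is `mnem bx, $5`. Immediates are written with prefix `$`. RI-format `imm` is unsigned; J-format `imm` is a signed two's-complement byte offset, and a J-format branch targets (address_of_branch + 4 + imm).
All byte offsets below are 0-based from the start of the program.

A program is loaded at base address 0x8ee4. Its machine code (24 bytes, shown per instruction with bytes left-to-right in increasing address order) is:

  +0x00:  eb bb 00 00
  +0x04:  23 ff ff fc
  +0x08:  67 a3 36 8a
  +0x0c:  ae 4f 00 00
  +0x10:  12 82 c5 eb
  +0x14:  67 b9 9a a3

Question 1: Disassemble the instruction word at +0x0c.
[0c] ae 4f 00 00 → 0xae4f0000
  op=0xae4f0000>>24=0xae ⇒ cp (RR)
  rd: (w>>20)&0xf=0x4 → si
  rs: (w>>16)&0xf=0xf → r15

cp si, r15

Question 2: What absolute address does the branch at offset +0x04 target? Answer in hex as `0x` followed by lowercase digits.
0x8ee8

off 0x04: read 23 ff ff fc as big → 0x23fffffc
  op=0x23fffffc>>24=0x23 ⇒ jnz (J)
  [23:0] imm=16777212 (s24→-4) = $-4
  target = base 0x8ee4 + off 0x04 + 4 + imm -4 = 0x8ee8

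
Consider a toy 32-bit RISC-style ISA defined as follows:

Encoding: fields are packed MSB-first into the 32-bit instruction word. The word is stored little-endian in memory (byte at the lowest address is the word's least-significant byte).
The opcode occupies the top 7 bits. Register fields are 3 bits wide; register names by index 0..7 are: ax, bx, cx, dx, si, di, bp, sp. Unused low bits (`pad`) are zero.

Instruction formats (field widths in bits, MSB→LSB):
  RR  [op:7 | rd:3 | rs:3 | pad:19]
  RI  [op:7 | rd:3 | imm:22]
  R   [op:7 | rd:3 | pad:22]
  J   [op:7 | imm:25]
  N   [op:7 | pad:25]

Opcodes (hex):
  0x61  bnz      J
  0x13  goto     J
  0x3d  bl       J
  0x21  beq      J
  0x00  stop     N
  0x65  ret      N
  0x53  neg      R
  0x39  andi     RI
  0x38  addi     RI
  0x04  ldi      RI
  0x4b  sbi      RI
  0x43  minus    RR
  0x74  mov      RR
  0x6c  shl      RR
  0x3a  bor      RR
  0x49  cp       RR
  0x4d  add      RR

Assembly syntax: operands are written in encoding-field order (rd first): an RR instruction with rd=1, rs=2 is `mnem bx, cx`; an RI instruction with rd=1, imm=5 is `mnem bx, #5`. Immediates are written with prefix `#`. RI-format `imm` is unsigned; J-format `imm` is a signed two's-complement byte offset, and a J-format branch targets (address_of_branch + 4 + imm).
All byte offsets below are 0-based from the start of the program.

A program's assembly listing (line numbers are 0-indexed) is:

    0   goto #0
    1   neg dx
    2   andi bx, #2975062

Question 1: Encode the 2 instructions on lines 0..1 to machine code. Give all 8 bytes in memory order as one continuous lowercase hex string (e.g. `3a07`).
line 0 (goto): pack op=0x13:7|imm=0:25 = 0x26000000; little→ 00 00 00 26
line 1 (neg): pack op=0x53:7|rd=3:3|pad=0:22 = 0xa6c00000; little→ 00 00 c0 a6

000000260000c0a6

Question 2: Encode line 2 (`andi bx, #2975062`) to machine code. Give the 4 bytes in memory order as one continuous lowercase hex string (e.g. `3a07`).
56656d72

L2: andi op=0x39:7|rd=1:3|imm=2975062:22 ⇒ 0x726d6556 ⇒ little 56 65 6d 72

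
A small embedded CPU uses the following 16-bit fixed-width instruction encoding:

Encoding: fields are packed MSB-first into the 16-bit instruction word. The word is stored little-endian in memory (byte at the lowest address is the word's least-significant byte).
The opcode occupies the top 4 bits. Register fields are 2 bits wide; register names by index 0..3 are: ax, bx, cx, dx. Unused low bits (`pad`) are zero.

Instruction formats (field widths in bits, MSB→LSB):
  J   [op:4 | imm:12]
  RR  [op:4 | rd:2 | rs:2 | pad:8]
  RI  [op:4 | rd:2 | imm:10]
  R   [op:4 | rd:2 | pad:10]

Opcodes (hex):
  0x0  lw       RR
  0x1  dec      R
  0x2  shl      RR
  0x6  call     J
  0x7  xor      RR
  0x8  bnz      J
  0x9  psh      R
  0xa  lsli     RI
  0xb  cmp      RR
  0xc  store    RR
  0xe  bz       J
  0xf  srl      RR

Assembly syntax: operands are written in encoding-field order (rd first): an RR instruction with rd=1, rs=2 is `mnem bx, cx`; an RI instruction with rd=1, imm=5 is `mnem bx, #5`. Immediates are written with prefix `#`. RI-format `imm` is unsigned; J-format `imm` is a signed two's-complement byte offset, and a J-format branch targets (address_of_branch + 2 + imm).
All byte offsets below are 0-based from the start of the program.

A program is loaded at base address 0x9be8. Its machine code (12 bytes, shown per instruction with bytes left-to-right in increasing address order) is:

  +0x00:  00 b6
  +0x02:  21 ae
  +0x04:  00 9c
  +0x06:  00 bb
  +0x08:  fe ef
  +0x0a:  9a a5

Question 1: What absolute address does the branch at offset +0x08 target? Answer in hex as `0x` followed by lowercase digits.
0x9bf0

[08] fe ef → 0xeffe
  opcode bits[15:12]=0xe: bz/J
  [11:0] imm=4094 (s12→-2) = #-2
  target = base 0x9be8 + off 0x08 + 2 + imm -2 = 0x9bf0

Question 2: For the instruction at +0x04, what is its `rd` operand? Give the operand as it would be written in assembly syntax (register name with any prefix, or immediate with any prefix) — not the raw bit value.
dx

@+04  little-endian(00 9c) = 0x9c00
  op=0x9c00>>12=0x9 ⇒ psh (R)
  rd@[11:10]=0x3 ⇒ dx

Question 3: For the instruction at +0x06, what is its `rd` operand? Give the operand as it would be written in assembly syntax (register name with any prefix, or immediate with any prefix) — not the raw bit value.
off 0x06: read 00 bb as little → 0xbb00
  top 4b → 0xb → cmp [RR]
  [11:10] rd=2 = cx
  [9:8] rs=3 = dx

cx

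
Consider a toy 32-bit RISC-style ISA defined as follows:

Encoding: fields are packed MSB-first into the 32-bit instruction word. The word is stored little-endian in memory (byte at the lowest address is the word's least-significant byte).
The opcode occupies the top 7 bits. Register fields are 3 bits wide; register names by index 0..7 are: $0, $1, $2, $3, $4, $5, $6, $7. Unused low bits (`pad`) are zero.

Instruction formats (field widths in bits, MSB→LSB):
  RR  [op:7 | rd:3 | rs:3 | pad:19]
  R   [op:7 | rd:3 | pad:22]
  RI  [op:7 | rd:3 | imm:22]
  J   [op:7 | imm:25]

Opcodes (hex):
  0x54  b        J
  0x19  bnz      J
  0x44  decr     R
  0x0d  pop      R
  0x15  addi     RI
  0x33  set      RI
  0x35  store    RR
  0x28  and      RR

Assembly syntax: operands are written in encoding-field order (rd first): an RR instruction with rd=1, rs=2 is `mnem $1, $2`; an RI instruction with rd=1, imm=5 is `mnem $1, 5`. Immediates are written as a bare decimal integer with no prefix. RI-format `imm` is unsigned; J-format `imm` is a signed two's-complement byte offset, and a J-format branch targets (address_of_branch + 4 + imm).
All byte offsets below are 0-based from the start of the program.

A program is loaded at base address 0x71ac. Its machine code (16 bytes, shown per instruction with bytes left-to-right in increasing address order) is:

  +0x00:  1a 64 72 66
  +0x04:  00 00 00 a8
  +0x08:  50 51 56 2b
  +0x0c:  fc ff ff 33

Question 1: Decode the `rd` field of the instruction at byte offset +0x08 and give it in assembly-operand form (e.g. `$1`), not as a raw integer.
$5

@+08  little-endian(50 51 56 2b) = 0x2b565150
  opcode bits[31:25]=0x15: addi/RI
  rd: (w>>22)&0x7=0x5 → $5
  imm: (w>>0)&0x3fffff=0x165150 → 1462608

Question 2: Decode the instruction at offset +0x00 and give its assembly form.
set $1, 3302426

off 0x00: read 1a 64 72 66 as little → 0x6672641a
  op=0x6672641a>>25=0x33 ⇒ set (RI)
  [24:22] rd=1 = $1
  [21:0] imm=3302426 = 3302426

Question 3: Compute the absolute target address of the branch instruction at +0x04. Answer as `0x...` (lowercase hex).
0x71b4

[04] 00 00 00 a8 → 0xa8000000
  op=0xa8000000>>25=0x54 ⇒ b (J)
  [24:0] imm=0 = 0
  target = base 0x71ac + off 0x04 + 4 + imm 0 = 0x71b4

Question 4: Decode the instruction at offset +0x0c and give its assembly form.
bnz -4

[0c] fc ff ff 33 → 0x33fffffc
  top 7b → 0x19 → bnz [J]
  imm: (w>>0)&0x1ffffff=0x1fffffc (s25→-4) → -4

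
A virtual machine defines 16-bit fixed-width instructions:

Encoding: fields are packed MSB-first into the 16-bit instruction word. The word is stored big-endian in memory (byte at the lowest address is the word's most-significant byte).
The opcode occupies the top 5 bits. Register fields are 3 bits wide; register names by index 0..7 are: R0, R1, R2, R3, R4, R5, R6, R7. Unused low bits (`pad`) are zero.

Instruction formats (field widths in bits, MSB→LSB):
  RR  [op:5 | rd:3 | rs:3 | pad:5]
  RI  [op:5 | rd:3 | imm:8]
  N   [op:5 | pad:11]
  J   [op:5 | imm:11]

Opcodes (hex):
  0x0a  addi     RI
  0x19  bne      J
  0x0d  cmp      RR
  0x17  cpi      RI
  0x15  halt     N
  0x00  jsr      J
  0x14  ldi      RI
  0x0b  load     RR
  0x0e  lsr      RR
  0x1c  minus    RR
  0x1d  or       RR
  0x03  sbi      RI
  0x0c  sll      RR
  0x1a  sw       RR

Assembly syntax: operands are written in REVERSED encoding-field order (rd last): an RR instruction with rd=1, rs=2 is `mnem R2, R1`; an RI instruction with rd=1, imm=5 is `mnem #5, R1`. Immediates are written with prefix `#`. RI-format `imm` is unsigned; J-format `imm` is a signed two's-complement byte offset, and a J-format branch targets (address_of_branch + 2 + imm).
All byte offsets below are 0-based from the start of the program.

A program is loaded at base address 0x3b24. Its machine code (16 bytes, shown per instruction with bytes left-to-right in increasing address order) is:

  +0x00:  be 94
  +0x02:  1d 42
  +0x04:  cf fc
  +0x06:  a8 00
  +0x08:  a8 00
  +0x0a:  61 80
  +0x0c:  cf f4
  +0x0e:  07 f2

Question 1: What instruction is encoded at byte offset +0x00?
off 0x00: read be 94 as big → 0xbe94
  opcode bits[15:11]=0x17: cpi/RI
  rd@[10:8]=0x6 ⇒ R6
  imm@[7:0]=0x94 ⇒ #148

cpi #148, R6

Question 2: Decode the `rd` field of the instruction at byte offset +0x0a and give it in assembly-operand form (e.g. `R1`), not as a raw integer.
R1

+0x0a: 61 80 ⇒ word 0x6180 (big)
  opcode bits[15:11]=0xc: sll/RR
  rd@[10:8]=0x1 ⇒ R1
  rs@[7:5]=0x4 ⇒ R4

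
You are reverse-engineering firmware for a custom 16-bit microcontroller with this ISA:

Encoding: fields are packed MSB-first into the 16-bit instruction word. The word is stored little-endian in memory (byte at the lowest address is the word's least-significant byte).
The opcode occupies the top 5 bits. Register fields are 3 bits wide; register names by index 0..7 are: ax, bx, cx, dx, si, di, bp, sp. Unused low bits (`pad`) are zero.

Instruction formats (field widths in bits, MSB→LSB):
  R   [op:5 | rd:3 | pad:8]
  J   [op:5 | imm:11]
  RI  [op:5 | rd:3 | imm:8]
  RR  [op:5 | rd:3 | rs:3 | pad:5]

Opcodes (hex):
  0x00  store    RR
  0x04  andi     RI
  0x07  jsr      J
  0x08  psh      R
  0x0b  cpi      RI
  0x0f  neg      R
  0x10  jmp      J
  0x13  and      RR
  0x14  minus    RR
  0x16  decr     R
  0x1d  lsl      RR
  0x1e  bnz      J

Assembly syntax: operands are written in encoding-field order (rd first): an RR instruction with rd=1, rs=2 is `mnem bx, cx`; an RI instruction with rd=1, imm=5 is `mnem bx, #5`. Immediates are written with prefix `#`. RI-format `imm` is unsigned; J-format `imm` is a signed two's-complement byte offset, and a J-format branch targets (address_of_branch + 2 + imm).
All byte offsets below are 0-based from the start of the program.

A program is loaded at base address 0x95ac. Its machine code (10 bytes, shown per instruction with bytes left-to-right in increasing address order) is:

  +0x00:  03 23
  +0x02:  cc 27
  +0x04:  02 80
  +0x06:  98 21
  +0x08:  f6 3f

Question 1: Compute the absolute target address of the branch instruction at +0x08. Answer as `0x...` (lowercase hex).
[08] f6 3f → 0x3ff6
  op=0x3ff6>>11=0x7 ⇒ jsr (J)
  imm: (w>>0)&0x7ff=0x7f6 (s11→-10) → #-10
  target = base 0x95ac + off 0x08 + 2 + imm -10 = 0x95ac

0x95ac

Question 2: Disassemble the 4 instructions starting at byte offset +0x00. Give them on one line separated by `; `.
+0x00: 03 23 ⇒ word 0x2303 (little)
  top 5b → 0x4 → andi [RI]
  rd: (w>>8)&0x7=0x3 → dx
  imm: (w>>0)&0xff=0x3 → #3
+0x02: cc 27 ⇒ word 0x27cc (little)
  top 5b → 0x4 → andi [RI]
  rd: (w>>8)&0x7=0x7 → sp
  imm: (w>>0)&0xff=0xcc → #204
+0x04: 02 80 ⇒ word 0x8002 (little)
  top 5b → 0x10 → jmp [J]
  imm: (w>>0)&0x7ff=0x2 → #2
+0x06: 98 21 ⇒ word 0x2198 (little)
  top 5b → 0x4 → andi [RI]
  rd: (w>>8)&0x7=0x1 → bx
  imm: (w>>0)&0xff=0x98 → #152

andi dx, #3; andi sp, #204; jmp #2; andi bx, #152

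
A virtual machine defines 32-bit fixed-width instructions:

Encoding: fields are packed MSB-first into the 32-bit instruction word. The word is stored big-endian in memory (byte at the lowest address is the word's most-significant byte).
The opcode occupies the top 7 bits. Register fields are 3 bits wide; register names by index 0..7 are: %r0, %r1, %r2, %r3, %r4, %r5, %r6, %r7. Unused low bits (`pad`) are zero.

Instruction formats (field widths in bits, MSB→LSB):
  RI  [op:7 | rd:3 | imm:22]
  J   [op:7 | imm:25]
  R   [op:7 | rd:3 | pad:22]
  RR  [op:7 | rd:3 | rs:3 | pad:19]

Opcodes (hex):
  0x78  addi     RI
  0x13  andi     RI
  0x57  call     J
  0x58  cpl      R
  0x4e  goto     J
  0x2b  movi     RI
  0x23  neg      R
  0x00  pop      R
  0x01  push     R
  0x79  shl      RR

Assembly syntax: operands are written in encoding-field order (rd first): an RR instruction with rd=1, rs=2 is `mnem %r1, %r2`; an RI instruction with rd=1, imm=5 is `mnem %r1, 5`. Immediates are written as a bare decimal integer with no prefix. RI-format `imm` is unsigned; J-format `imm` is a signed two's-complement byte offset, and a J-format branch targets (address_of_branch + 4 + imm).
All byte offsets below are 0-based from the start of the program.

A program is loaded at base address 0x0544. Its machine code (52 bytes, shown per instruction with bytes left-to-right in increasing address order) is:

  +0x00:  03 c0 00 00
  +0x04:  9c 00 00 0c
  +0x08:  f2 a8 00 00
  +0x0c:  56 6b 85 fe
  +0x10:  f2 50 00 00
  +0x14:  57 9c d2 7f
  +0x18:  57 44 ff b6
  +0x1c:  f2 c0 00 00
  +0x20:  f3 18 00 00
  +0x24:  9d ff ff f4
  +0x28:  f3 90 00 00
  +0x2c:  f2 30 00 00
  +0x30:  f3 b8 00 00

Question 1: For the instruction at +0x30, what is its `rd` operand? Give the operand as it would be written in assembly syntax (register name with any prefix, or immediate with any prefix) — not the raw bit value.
%r6

+0x30: f3 b8 00 00 ⇒ word 0xf3b80000 (big)
  op=0xf3b80000>>25=0x79 ⇒ shl (RR)
  rd: (w>>22)&0x7=0x6 → %r6
  rs: (w>>19)&0x7=0x7 → %r7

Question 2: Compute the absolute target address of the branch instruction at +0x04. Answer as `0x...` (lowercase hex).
off 0x04: read 9c 00 00 0c as big → 0x9c00000c
  opcode bits[31:25]=0x4e: goto/J
  [24:0] imm=12 = 12
  target = base 0x0544 + off 0x04 + 4 + imm 12 = 0x0558

0x0558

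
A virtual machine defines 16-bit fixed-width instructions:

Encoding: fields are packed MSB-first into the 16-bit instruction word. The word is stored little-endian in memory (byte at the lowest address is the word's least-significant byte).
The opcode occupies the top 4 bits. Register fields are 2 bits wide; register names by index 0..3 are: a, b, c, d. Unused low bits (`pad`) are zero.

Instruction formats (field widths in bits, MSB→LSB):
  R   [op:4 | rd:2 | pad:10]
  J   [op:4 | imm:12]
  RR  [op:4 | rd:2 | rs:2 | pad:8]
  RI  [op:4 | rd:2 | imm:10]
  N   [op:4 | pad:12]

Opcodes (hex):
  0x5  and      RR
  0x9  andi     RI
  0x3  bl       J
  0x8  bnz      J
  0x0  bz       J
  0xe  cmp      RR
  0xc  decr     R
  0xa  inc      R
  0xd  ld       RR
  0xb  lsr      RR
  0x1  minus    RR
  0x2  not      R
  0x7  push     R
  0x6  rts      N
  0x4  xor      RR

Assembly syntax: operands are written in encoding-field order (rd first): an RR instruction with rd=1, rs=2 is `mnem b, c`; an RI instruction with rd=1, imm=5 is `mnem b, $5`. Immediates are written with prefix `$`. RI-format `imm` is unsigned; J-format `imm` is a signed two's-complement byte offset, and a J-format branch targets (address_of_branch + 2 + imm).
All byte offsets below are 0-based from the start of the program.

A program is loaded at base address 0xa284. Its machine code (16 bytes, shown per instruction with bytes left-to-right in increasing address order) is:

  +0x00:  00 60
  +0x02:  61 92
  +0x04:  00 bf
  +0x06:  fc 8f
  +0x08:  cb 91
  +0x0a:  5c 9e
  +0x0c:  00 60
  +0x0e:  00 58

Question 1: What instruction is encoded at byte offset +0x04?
[04] 00 bf → 0xbf00
  opcode bits[15:12]=0xb: lsr/RR
  [11:10] rd=3 = d
  [9:8] rs=3 = d

lsr d, d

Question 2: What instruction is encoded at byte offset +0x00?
off 0x00: read 00 60 as little → 0x6000
  top 4b → 0x6 → rts [N]

rts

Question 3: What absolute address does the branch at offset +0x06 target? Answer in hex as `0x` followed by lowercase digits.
[06] fc 8f → 0x8ffc
  top 4b → 0x8 → bnz [J]
  [11:0] imm=4092 (s12→-4) = $-4
  target = base 0xa284 + off 0x06 + 2 + imm -4 = 0xa288

0xa288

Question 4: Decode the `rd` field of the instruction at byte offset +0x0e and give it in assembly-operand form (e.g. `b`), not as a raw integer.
@+0e  little-endian(00 58) = 0x5800
  opcode bits[15:12]=0x5: and/RR
  rd@[11:10]=0x2 ⇒ c
  rs@[9:8]=0x0 ⇒ a

c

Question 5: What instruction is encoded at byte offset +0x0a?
off 0x0a: read 5c 9e as little → 0x9e5c
  opcode bits[15:12]=0x9: andi/RI
  [11:10] rd=3 = d
  [9:0] imm=604 = $604

andi d, $604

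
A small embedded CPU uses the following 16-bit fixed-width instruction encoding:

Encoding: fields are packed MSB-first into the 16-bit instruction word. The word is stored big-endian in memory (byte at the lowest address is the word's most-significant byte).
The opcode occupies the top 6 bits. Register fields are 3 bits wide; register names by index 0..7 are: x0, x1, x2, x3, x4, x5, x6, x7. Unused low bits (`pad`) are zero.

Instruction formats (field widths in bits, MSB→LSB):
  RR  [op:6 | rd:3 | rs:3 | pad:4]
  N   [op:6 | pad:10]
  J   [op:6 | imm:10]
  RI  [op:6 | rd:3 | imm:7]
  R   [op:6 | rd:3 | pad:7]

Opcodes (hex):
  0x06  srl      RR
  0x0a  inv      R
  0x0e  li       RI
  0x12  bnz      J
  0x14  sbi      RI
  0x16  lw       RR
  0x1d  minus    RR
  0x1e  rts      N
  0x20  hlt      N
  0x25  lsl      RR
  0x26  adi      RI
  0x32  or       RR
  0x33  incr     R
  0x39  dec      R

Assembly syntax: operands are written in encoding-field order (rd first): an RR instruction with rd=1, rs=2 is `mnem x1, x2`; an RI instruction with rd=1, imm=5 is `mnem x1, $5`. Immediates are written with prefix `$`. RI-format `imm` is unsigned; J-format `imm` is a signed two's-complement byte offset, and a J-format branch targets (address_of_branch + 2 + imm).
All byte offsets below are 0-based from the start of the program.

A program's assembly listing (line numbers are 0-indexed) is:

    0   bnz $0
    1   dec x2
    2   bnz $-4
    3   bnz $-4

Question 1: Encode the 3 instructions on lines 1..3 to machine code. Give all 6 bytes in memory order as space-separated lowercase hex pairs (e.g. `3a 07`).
1. dec fields op=0x39:6|rd=2:3|pad=0:7 → word e500h → e5 00
2. bnz fields op=0x12:6|imm=-4:10 → word 4bfch → 4b fc
3. bnz fields op=0x12:6|imm=-4:10 → word 4bfch → 4b fc

e5 00 4b fc 4b fc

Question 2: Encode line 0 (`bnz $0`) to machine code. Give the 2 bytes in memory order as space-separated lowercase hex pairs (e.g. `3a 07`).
0. bnz fields op=0x12:6|imm=0:10 → word 4800h → 48 00

48 00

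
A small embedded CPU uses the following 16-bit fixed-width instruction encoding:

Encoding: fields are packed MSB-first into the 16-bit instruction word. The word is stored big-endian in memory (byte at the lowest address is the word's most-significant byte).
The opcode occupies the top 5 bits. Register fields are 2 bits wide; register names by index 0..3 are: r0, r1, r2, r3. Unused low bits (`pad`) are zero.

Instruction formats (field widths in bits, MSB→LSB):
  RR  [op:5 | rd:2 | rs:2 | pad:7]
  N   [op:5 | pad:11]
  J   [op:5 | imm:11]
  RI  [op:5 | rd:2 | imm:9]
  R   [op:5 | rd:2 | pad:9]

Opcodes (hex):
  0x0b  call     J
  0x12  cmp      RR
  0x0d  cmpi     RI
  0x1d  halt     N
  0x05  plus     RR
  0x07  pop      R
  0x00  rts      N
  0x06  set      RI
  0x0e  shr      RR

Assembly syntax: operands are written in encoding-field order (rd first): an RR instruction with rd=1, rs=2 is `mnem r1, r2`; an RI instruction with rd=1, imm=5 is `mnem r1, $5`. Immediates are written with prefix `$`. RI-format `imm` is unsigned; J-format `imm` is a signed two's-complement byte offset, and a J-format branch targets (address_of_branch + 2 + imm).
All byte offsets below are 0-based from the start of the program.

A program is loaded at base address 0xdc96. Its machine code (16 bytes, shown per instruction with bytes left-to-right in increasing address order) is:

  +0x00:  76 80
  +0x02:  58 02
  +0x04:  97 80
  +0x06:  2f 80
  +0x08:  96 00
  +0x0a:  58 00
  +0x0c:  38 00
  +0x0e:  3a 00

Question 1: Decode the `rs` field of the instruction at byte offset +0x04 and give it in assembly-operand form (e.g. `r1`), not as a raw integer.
r3

[04] 97 80 → 0x9780
  op=0x9780>>11=0x12 ⇒ cmp (RR)
  rd: (w>>9)&0x3=0x3 → r3
  rs: (w>>7)&0x3=0x3 → r3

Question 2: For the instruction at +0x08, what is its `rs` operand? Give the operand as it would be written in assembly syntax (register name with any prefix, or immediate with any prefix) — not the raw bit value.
r0

[08] 96 00 → 0x9600
  opcode bits[15:11]=0x12: cmp/RR
  rd: (w>>9)&0x3=0x3 → r3
  rs: (w>>7)&0x3=0x0 → r0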